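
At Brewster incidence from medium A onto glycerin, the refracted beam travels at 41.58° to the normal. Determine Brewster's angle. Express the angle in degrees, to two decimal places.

At Brewster's angle the reflected and refracted rays are perpendicular, so θ_B + θ_t = 90°.
θ_B = 90° − 41.58° = 48.42°.

θ_B ≈ 48.42°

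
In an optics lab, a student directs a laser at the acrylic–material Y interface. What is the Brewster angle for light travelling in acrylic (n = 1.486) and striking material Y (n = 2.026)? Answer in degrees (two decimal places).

tan θ_B = n₂/n₁ = 2.026/1.486 = 1.3634.
θ_B = arctan(1.3634) = 53.74°.

θ_B ≈ 53.74°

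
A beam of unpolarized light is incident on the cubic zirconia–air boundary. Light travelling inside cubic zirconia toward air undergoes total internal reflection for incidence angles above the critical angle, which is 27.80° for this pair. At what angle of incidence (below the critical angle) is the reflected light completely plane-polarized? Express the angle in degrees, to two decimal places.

θ_B ≈ 25.00°

At the critical angle sin θ_c = n₂/n₁, giving n₂/n₁ = sin 27.80° = 0.4664.
Then tan θ_B = n₂/n₁ = 0.4664, so θ_B = arctan 0.4664 = 25.00°.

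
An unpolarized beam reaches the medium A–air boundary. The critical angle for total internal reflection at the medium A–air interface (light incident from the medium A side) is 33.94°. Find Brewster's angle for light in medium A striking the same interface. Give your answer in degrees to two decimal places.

sin θ_c = n₂/n₁, so n₂/n₁ = sin 33.94° = 0.5583.
Brewster: tan θ_B = n₂/n₁ = 0.5583.
θ_B = arctan(0.5583) = 29.18°.

θ_B ≈ 29.18°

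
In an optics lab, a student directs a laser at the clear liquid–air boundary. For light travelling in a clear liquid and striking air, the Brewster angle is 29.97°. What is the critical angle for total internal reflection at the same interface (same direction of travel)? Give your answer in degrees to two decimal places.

θ_c ≈ 35.22°

n₂/n₁ = tan 29.97° = 0.5767; the critical angle satisfies sin θ_c = n₂/n₁.
θ_c = arcsin(0.5767) = 35.22°.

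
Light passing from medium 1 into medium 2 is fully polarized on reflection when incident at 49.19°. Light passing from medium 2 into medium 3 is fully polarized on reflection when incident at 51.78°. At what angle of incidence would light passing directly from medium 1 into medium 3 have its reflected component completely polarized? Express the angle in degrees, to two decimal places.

tan θ_B(1→2) = n₂/n₁ = tan 49.19° = 1.1581.
tan θ_B(2→3) = n₃/n₂ = tan 51.78° = 1.2699.
So n₃/n₁ = (n₂/n₁)(n₃/n₂) = 1.1581 × 1.2699 = 1.4706.
θ_B(1→3) = arctan(1.4706) = 55.79°.

θ_B ≈ 55.79°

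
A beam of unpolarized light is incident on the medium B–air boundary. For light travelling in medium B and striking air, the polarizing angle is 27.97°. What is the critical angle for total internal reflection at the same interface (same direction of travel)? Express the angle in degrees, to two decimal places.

θ_c ≈ 32.08°

From Brewster, n₂/n₁ = tan θ_B = tan 27.97° = 0.5310.
Then sin θ_c = n₂/n₁ = 0.5310, so θ_c = arcsin 0.5310 = 32.08°.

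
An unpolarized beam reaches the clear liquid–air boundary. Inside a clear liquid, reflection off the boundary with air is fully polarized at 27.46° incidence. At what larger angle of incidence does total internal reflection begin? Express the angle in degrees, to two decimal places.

θ_c ≈ 31.31°

n₂/n₁ = tan 27.46° = 0.5197; the critical angle satisfies sin θ_c = n₂/n₁.
θ_c = arcsin(0.5197) = 31.31°.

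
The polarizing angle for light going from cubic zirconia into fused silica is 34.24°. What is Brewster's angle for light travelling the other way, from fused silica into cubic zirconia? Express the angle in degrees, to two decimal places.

Reversing the direction swaps n₁ and n₂, so tan θ_B' = 1/tan θ_B and θ_B' = 90° − θ_B.
Hence θ_B' = 90° − 34.24° = 55.76°.

θ_B' ≈ 55.76°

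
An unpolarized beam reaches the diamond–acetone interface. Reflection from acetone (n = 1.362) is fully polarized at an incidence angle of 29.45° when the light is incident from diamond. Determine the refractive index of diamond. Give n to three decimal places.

n ≈ 2.412

At the Brewster angle, tan θ_B = n₂/n₁ with n₁ on the incident side (diamond) and n₂ on the transmitted side (acetone).
n₁ = n₂ / tan θ_B = 1.362 / tan 29.45° = 2.412.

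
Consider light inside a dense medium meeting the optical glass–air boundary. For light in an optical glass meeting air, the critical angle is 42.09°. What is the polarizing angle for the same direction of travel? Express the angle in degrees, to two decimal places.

θ_B ≈ 33.83°

At the critical angle sin θ_c = n₂/n₁, giving n₂/n₁ = sin 42.09° = 0.6703.
Then tan θ_B = n₂/n₁ = 0.6703, so θ_B = arctan 0.6703 = 33.83°.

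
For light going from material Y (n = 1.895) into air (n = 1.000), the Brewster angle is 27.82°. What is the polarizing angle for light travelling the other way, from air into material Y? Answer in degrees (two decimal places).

tan θ_B' = n₁/n₂ = 1/tan θ_B, so θ_B' = 90° − θ_B.
θ_B' = 90° − 27.82° = 62.18°.

θ_B' ≈ 62.18°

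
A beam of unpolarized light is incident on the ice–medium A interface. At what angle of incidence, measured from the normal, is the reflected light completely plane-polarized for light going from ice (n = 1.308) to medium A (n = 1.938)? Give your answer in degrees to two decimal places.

At Brewster's angle the reflected and refracted rays are perpendicular, which with Snell's law gives tan θ_B = n₂/n₁.
Here n₂/n₁ = 1.938/1.308 = 1.4817, and Brewster's law gives tan θ_B = n₂/n₁. Taking the arctangent, θ_B = 55.98°.

θ_B ≈ 55.98°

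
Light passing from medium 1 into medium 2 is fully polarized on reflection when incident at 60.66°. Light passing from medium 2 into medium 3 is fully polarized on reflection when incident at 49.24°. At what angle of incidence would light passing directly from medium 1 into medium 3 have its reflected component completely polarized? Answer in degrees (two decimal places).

θ_B ≈ 64.15°

Each Brewster angle gives a ratio: n₂/n₁ = tan 60.66° = 1.7791, n₃/n₂ = tan 49.24° = 1.1601.
So n₃/n₁ = (n₂/n₁)(n₃/n₂) = 1.7791 × 1.1601 = 2.0640.
θ_B(1→3) = arctan(2.0640) = 64.15°.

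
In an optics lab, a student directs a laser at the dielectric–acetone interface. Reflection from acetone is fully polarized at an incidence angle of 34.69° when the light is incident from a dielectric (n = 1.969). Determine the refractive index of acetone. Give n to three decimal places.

Full polarization of the reflected beam means tan θ_B = n₂/n₁, where n₁ is the incident medium (a dielectric).
n₂ = n₁ tan θ_B = 1.969 × tan 34.69° = 1.363.

n ≈ 1.363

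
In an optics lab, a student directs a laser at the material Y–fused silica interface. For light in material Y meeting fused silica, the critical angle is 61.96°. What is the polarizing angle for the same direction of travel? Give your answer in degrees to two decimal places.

At the critical angle sin θ_c = n₂/n₁, giving n₂/n₁ = sin 61.96° = 0.8826.
Then tan θ_B = n₂/n₁ = 0.8826, so θ_B = arctan 0.8826 = 41.43°.

θ_B ≈ 41.43°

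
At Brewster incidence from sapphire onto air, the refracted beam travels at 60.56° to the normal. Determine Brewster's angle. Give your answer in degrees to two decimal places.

θ_B ≈ 29.44°

At Brewster's angle the reflected and refracted rays are perpendicular, so θ_B + θ_t = 90°.
θ_B = 90° − 60.56° = 29.44°.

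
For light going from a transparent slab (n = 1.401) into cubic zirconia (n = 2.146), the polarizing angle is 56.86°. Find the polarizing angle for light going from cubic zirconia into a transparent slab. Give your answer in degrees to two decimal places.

The two Brewster angles are complementary: θ_B' = 90° − θ_B = 90° − 56.86° = 33.14°.

θ_B' ≈ 33.14°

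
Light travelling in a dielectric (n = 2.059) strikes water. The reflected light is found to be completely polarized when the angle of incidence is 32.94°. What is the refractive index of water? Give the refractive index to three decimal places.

Brewster's law: tan θ_B = n₂/n₁ (light incident in a dielectric, refracted into water).
n₂ = n₁ tan θ_B = 2.059 × tan 32.94° = 1.334.

n ≈ 1.334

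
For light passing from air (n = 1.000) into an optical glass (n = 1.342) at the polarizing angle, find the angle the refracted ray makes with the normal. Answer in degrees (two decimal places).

θ_t ≈ 36.69°

tan θ_B = n₂/n₁ = 1.342/1.000 = 1.3420, so θ_B = 53.31°.
Since θ_B + θ_t = 90° at Brewster incidence, θ_t = 90° − 53.31° = 36.69°.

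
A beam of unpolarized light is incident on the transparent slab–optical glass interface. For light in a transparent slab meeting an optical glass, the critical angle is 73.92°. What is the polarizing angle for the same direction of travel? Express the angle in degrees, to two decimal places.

θ_B ≈ 43.86°

n₂/n₁ = sin θ_c = sin 73.92° = 0.9609.
tan θ_B equals the same ratio, so θ_B = arctan(0.9609) = 43.86°.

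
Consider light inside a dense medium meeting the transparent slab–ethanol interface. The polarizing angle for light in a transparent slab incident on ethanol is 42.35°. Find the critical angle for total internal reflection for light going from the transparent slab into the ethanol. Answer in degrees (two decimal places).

θ_c ≈ 65.72°

n₂/n₁ = tan 42.35° = 0.9115; the critical angle satisfies sin θ_c = n₂/n₁.
θ_c = arcsin(0.9115) = 65.72°.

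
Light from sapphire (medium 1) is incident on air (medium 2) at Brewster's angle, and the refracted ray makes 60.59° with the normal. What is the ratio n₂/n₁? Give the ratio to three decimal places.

θ_B + θ_t = 90°, so θ_B = 90° − 60.59° = 29.41°.
tan θ_B = n₂/n₁, so n₂/n₁ = tan 29.41° = 0.564.

n₂/n₁ ≈ 0.564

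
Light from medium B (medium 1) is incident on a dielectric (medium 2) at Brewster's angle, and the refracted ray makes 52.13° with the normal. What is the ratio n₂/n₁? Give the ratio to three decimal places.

θ_B + θ_t = 90°, so θ_B = 90° − 52.13° = 37.87°.
tan θ_B = n₂/n₁, so n₂/n₁ = tan 37.87° = 0.778.

n₂/n₁ ≈ 0.778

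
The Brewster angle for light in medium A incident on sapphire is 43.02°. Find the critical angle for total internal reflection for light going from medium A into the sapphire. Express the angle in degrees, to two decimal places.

From Brewster, n₂/n₁ = tan θ_B = tan 43.02° = 0.9332.
Then sin θ_c = n₂/n₁ = 0.9332, so θ_c = arcsin 0.9332 = 68.93°.

θ_c ≈ 68.93°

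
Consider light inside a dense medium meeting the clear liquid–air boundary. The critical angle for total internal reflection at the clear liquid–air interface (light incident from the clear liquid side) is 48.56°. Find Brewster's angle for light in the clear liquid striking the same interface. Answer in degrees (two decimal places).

θ_B ≈ 36.86°

sin θ_c = n₂/n₁, so n₂/n₁ = sin 48.56° = 0.7496.
Brewster: tan θ_B = n₂/n₁ = 0.7496.
θ_B = arctan(0.7496) = 36.86°.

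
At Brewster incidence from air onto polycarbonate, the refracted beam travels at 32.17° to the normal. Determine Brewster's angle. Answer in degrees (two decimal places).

Brewster's condition makes the reflected and refracted beams perpendicular: θ_B + θ_t = 90°.
θ_B = 90° − 32.17° = 57.83°.

θ_B ≈ 57.83°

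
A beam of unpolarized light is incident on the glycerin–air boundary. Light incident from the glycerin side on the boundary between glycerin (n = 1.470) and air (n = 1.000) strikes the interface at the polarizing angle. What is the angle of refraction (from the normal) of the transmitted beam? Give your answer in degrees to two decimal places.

θ_t ≈ 55.77°

First find Brewster's angle: tan θ_B = 1.000/1.470 = 0.6803, giving θ_B = 34.23°.
The refracted ray is perpendicular to the reflected ray, so θ_t = 90° − θ_B = 55.77°.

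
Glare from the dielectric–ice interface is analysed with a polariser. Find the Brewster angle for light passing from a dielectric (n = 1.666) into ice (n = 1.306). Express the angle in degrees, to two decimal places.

Brewster's condition: tan θ_B = n₂/n₁ = 1.306/1.666 = 0.7839. Taking the arctangent, θ_B = 38.09°.

θ_B ≈ 38.09°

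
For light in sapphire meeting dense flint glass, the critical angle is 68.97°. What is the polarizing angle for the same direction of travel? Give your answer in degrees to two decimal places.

θ_B ≈ 43.03°

sin θ_c = n₂/n₁, so n₂/n₁ = sin 68.97° = 0.9334.
Brewster: tan θ_B = n₂/n₁ = 0.9334.
θ_B = arctan(0.9334) = 43.03°.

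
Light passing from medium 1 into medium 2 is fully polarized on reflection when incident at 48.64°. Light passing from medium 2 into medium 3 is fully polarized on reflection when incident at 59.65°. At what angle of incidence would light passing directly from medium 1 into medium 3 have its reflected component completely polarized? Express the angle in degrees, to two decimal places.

θ_B ≈ 62.73°

Each Brewster angle gives a ratio: n₂/n₁ = tan 48.64° = 1.1359, n₃/n₂ = tan 59.65° = 1.7079.
So n₃/n₁ = (n₂/n₁)(n₃/n₂) = 1.1359 × 1.7079 = 1.9399.
θ_B(1→3) = arctan(1.9399) = 62.73°.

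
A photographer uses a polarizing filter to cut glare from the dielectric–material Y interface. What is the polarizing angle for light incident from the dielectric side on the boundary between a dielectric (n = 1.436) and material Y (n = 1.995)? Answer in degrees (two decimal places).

θ_B ≈ 54.25°

At Brewster's angle the reflected and refracted rays are perpendicular, which with Snell's law gives tan θ_B = n₂/n₁.
tan θ_B = n₂/n₁ = 1.995/1.436 = 1.3893.
θ_B = arctan(1.3893) = 54.25°.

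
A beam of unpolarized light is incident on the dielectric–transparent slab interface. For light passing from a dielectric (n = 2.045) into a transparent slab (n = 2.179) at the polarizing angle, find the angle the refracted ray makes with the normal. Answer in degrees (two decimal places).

θ_t ≈ 43.18°

θ_B = arctan(n₂/n₁) = arctan(2.179/2.045) = 46.82°.
The refracted ray is perpendicular to the reflected ray, so θ_t = 90° − θ_B = 43.18°.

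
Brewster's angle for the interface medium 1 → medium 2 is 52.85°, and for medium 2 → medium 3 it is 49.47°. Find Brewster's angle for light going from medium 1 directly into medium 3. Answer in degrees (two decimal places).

tan θ_B(1→2) = n₂/n₁ = tan 52.85° = 1.3198.
tan θ_B(2→3) = n₃/n₂ = tan 49.47° = 1.1696.
Multiplying, n₃/n₁ = 1.3198 × 1.1696 = 1.5437, and θ_B(1→3) = arctan 1.5437 = 57.07°.

θ_B ≈ 57.07°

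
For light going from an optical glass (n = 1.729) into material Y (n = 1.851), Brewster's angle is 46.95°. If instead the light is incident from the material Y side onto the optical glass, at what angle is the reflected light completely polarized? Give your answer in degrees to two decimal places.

The two Brewster angles are complementary: θ_B' = 90° − θ_B = 90° − 46.95° = 43.05°.

θ_B' ≈ 43.05°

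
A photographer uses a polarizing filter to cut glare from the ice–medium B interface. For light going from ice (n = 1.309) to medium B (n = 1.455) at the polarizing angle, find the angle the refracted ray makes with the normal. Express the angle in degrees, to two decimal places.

θ_t ≈ 41.98°

tan θ_B = n₂/n₁ = 1.455/1.309 = 1.1115, so θ_B = 48.02°.
Since θ_B + θ_t = 90° at Brewster incidence, θ_t = 90° − 48.02° = 41.98°.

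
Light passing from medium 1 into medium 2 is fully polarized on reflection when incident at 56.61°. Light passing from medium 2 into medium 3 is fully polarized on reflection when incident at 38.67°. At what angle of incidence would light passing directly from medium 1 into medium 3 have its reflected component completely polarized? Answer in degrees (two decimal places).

Each Brewster angle gives a ratio: n₂/n₁ = tan 56.61° = 1.5172, n₃/n₂ = tan 38.67° = 0.8003.
n₃/n₁ = 1.2142. Then tan θ_B(1→3) = n₃/n₁, so θ_B(1→3) = arctan(1.2142) = 50.52°.

θ_B ≈ 50.52°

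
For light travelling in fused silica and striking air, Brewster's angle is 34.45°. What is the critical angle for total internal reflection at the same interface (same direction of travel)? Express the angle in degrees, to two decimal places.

θ_c ≈ 43.31°

tan θ_B = n₂/n₁ = tan 34.45° = 0.6860.
Total internal reflection: sin θ_c = n₂/n₁ = 0.6860.
θ_c = arcsin(0.6860) = 43.31°.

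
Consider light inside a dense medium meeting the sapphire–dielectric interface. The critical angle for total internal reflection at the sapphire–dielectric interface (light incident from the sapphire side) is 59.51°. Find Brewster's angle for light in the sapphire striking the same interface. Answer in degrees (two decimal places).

n₂/n₁ = sin θ_c = sin 59.51° = 0.8617.
tan θ_B equals the same ratio, so θ_B = arctan(0.8617) = 40.75°.

θ_B ≈ 40.75°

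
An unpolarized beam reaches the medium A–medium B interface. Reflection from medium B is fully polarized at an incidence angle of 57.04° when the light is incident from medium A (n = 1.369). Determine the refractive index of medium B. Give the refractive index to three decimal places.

n ≈ 2.111

At the Brewster angle, tan θ_B = n₂/n₁ with n₁ on the incident side (medium A) and n₂ on the transmitted side (medium B).
n₂ = n₁ tan θ_B = 1.369 × tan 57.04° = 2.111.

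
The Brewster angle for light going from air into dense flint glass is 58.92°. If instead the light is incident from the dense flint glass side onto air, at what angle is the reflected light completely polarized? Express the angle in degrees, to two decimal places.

The two Brewster angles are complementary: θ_B' = 90° − θ_B = 90° − 58.92° = 31.08°.

θ_B' ≈ 31.08°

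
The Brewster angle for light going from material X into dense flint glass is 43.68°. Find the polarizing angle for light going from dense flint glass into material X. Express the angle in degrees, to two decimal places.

The two Brewster angles are complementary: θ_B' = 90° − θ_B = 90° − 43.68° = 46.32°.

θ_B' ≈ 46.32°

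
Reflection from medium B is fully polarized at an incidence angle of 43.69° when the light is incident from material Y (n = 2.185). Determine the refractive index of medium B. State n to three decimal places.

n ≈ 2.087

Full polarization of the reflected beam means tan θ_B = n₂/n₁, where n₁ is the incident medium (material Y).
n₂ = n₁ tan θ_B = 2.185 × tan 43.69° = 2.087.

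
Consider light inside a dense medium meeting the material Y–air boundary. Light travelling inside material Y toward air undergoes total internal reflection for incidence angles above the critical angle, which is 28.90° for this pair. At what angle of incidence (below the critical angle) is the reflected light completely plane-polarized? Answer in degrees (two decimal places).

θ_B ≈ 25.79°

n₂/n₁ = sin θ_c = sin 28.90° = 0.4833.
tan θ_B equals the same ratio, so θ_B = arctan(0.4833) = 25.79°.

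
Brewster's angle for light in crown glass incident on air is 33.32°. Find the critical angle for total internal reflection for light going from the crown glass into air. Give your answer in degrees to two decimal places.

n₂/n₁ = tan 33.32° = 0.6574; the critical angle satisfies sin θ_c = n₂/n₁.
θ_c = arcsin(0.6574) = 41.10°.

θ_c ≈ 41.10°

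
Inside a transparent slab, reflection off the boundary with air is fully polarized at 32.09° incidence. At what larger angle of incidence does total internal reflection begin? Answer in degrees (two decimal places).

θ_c ≈ 38.83°

tan θ_B = n₂/n₁ = tan 32.09° = 0.6271.
Total internal reflection: sin θ_c = n₂/n₁ = 0.6271.
θ_c = arcsin(0.6271) = 38.83°.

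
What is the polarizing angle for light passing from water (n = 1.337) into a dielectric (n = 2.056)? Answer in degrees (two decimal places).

Brewster's condition: tan θ_B = n₂/n₁ = 2.056/1.337 = 1.5378.
So θ_B = arctan 1.5378 = 56.96°.

θ_B ≈ 56.96°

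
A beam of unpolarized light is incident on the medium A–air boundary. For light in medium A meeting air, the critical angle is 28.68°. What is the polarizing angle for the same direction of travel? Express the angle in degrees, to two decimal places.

θ_B ≈ 25.64°

n₂/n₁ = sin θ_c = sin 28.68° = 0.4799.
tan θ_B equals the same ratio, so θ_B = arctan(0.4799) = 25.64°.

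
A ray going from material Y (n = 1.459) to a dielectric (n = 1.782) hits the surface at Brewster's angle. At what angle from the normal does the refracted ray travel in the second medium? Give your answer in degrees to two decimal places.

θ_B = arctan(n₂/n₁) = arctan(1.782/1.459) = 50.69°.
The refracted ray is perpendicular to the reflected ray, so θ_t = 90° − θ_B = 39.31°.

θ_t ≈ 39.31°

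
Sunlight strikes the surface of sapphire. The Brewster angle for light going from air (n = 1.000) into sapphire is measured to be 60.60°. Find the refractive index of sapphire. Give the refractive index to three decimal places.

n ≈ 1.775

At the Brewster angle, tan θ_B = n₂/n₁ with n₁ on the incident side (air) and n₂ on the transmitted side (sapphire).
n₂ = n₁ tan θ_B = 1.000 × tan 60.60° = 1.775.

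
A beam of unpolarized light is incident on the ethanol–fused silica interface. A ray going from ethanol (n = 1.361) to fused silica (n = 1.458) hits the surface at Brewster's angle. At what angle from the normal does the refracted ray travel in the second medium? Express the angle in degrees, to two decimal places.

First find Brewster's angle: tan θ_B = 1.458/1.361 = 1.0713, giving θ_B = 46.97°.
The refracted ray is perpendicular to the reflected ray, so θ_t = 90° − θ_B = 43.03°.

θ_t ≈ 43.03°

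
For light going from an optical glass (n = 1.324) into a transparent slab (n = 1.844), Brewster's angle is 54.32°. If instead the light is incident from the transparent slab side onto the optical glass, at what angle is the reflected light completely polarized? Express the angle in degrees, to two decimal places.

θ_B' ≈ 35.68°

The two Brewster angles are complementary: θ_B' = 90° − θ_B = 90° − 54.32° = 35.68°.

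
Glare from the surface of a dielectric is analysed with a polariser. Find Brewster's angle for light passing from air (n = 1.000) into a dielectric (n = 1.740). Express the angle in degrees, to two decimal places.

Here n₂/n₁ = 1.740/1.000 = 1.7400, and Brewster's law gives tan θ_B = n₂/n₁.
θ_B = arctan(1.7400) = 60.11°.

θ_B ≈ 60.11°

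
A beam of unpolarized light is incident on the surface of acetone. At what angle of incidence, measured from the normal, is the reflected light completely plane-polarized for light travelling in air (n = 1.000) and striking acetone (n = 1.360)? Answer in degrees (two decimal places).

At Brewster's angle the reflected and refracted rays are perpendicular, which with Snell's law gives tan θ_B = n₂/n₁.
Here n₂/n₁ = 1.360/1.000 = 1.3600, and Brewster's law gives tan θ_B = n₂/n₁.
So θ_B = arctan 1.3600 = 53.67°.

θ_B ≈ 53.67°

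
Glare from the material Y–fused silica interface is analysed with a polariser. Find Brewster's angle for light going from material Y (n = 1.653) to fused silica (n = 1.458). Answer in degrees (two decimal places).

Brewster's condition: tan θ_B = n₂/n₁ = 1.458/1.653 = 0.8820. Taking the arctangent, θ_B = 41.41°.

θ_B ≈ 41.41°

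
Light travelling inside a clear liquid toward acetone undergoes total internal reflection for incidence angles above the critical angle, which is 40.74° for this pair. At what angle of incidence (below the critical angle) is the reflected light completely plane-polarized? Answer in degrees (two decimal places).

θ_B ≈ 33.13°

n₂/n₁ = sin θ_c = sin 40.74° = 0.6526.
tan θ_B equals the same ratio, so θ_B = arctan(0.6526) = 33.13°.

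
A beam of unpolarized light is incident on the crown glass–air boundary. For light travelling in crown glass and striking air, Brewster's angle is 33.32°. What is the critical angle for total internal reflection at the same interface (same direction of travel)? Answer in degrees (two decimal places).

θ_c ≈ 41.10°

From Brewster, n₂/n₁ = tan θ_B = tan 33.32° = 0.6574.
Then sin θ_c = n₂/n₁ = 0.6574, so θ_c = arcsin 0.6574 = 41.10°.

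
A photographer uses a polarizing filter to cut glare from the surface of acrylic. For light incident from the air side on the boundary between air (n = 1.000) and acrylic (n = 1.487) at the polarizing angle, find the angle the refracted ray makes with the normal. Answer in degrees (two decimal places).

θ_t ≈ 33.92°

First find Brewster's angle: tan θ_B = 1.487/1.000 = 1.4870, giving θ_B = 56.08°.
Since θ_B + θ_t = 90° at Brewster incidence, θ_t = 90° − 56.08° = 33.92°.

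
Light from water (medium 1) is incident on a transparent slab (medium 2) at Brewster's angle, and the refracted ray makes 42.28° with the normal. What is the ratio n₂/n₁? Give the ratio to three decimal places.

θ_B + θ_t = 90°, so θ_B = 90° − 42.28° = 47.72°.
Then n₂/n₁ = tan θ_B = tan 47.72° = 1.100.

n₂/n₁ ≈ 1.100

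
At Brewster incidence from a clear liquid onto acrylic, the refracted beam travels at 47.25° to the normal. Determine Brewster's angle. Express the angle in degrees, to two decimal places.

Brewster's condition makes the reflected and refracted beams perpendicular: θ_B + θ_t = 90°.
θ_B = 90° − 47.25° = 42.75°.

θ_B ≈ 42.75°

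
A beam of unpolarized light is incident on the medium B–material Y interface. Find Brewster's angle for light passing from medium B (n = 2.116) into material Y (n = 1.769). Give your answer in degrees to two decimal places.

θ_B ≈ 39.90°

At Brewster's angle the reflected and refracted rays are perpendicular, which with Snell's law gives tan θ_B = n₂/n₁.
Brewster's condition: tan θ_B = n₂/n₁ = 1.769/2.116 = 0.8360.
So θ_B = arctan 0.8360 = 39.90°.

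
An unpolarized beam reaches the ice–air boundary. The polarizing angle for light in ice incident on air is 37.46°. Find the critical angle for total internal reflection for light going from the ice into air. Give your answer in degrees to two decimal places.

tan θ_B = n₂/n₁ = tan 37.46° = 0.7662.
Total internal reflection: sin θ_c = n₂/n₁ = 0.7662.
θ_c = arcsin(0.7662) = 50.02°.

θ_c ≈ 50.02°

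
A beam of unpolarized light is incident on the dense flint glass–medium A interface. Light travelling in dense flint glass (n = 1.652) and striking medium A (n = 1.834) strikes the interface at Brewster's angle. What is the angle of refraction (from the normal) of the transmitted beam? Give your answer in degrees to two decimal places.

θ_B = arctan(n₂/n₁) = arctan(1.834/1.652) = 47.99°.
Since θ_B + θ_t = 90° at Brewster incidence, θ_t = 90° − 47.99° = 42.01°.

θ_t ≈ 42.01°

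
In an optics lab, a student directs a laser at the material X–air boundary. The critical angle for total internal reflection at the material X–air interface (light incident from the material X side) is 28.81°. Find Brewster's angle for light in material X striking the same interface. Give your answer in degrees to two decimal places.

n₂/n₁ = sin θ_c = sin 28.81° = 0.4819.
tan θ_B equals the same ratio, so θ_B = arctan(0.4819) = 25.73°.

θ_B ≈ 25.73°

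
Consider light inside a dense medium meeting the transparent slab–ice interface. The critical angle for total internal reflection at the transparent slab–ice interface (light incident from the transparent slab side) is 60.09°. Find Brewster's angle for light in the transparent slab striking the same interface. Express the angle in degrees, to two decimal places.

θ_B ≈ 40.92°

At the critical angle sin θ_c = n₂/n₁, giving n₂/n₁ = sin 60.09° = 0.8668.
Then tan θ_B = n₂/n₁ = 0.8668, so θ_B = arctan 0.8668 = 40.92°.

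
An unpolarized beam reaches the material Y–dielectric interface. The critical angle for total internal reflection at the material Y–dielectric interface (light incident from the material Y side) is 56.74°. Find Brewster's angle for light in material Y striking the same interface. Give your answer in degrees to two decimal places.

At the critical angle sin θ_c = n₂/n₁, giving n₂/n₁ = sin 56.74° = 0.8362.
Then tan θ_B = n₂/n₁ = 0.8362, so θ_B = arctan 0.8362 = 39.90°.

θ_B ≈ 39.90°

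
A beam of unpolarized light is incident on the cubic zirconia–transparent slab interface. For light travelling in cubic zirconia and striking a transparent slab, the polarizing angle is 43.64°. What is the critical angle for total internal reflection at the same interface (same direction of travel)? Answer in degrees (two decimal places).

θ_c ≈ 72.48°

From Brewster, n₂/n₁ = tan θ_B = tan 43.64° = 0.9536.
Then sin θ_c = n₂/n₁ = 0.9536, so θ_c = arcsin 0.9536 = 72.48°.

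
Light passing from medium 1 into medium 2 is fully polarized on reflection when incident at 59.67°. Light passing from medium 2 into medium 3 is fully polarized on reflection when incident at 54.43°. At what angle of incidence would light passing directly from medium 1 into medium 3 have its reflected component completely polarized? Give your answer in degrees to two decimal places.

Each Brewster angle gives a ratio: n₂/n₁ = tan 59.67° = 1.7092, n₃/n₂ = tan 54.43° = 1.3983.
n₃/n₁ = 2.3901. Then tan θ_B(1→3) = n₃/n₁, so θ_B(1→3) = arctan(2.3901) = 67.30°.

θ_B ≈ 67.30°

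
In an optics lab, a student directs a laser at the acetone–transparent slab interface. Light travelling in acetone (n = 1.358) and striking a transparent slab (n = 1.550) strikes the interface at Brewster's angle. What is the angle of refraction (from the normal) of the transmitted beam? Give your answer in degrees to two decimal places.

tan θ_B = n₂/n₁ = 1.550/1.358 = 1.1414, so θ_B = 48.78°.
At Brewster's angle the reflected and refracted rays are perpendicular, so θ_t = 90° − θ_B = 90° − 48.78° = 41.22°.

θ_t ≈ 41.22°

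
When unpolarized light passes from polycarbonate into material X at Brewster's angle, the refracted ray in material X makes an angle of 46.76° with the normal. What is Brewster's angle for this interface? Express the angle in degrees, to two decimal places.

Brewster's condition makes the reflected and refracted beams perpendicular: θ_B + θ_t = 90°.
θ_B = 90° − 46.76° = 43.24°.

θ_B ≈ 43.24°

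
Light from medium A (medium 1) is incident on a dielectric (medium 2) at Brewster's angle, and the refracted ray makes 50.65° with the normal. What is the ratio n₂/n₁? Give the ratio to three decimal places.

n₂/n₁ ≈ 0.820

θ_B + θ_t = 90°, so θ_B = 90° − 50.65° = 39.35°.
Then n₂/n₁ = tan θ_B = tan 39.35° = 0.820.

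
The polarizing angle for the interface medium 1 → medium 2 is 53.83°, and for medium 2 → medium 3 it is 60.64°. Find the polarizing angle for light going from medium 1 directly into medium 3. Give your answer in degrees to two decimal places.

Each Brewster angle gives a ratio: n₂/n₁ = tan 53.83° = 1.3678, n₃/n₂ = tan 60.64° = 1.7776.
Multiplying, n₃/n₁ = 1.3678 × 1.7776 = 2.4315, and θ_B(1→3) = arctan 2.4315 = 67.64°.

θ_B ≈ 67.64°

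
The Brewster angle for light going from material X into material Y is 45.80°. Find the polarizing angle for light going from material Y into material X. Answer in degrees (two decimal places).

Reversing the direction swaps n₁ and n₂, so tan θ_B' = 1/tan θ_B and θ_B' = 90° − θ_B.
Hence θ_B' = 90° − 45.80° = 44.20°.

θ_B' ≈ 44.20°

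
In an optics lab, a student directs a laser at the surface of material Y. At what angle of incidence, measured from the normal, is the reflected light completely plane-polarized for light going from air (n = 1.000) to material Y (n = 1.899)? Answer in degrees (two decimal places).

tan θ_B = n₂/n₁ = 1.899/1.000 = 1.8990. Taking the arctangent, θ_B = 62.23°.

θ_B ≈ 62.23°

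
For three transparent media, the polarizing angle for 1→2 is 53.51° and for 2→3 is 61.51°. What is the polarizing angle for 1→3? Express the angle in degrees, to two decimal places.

θ_B ≈ 68.13°

Each Brewster angle gives a ratio: n₂/n₁ = tan 53.51° = 1.3519, n₃/n₂ = tan 61.51° = 1.8425.
Multiplying, n₃/n₁ = 1.3519 × 1.8425 = 2.4910, and θ_B(1→3) = arctan 2.4910 = 68.13°.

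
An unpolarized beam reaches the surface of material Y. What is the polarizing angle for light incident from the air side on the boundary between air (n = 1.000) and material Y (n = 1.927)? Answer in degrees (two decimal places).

θ_B ≈ 62.57°

At Brewster's angle the reflected and refracted rays are perpendicular, which with Snell's law gives tan θ_B = n₂/n₁.
Here n₂/n₁ = 1.927/1.000 = 1.9270, and Brewster's law gives tan θ_B = n₂/n₁.
So θ_B = arctan 1.9270 = 62.57°.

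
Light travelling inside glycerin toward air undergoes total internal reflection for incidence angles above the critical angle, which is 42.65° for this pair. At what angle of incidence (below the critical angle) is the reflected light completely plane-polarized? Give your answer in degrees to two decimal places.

sin θ_c = n₂/n₁, so n₂/n₁ = sin 42.65° = 0.6775.
Brewster: tan θ_B = n₂/n₁ = 0.6775.
θ_B = arctan(0.6775) = 34.12°.

θ_B ≈ 34.12°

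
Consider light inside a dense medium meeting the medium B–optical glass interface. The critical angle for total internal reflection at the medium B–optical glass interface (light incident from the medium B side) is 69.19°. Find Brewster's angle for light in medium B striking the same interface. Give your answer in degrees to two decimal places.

θ_B ≈ 43.07°

At the critical angle sin θ_c = n₂/n₁, giving n₂/n₁ = sin 69.19° = 0.9348.
Then tan θ_B = n₂/n₁ = 0.9348, so θ_B = arctan 0.9348 = 43.07°.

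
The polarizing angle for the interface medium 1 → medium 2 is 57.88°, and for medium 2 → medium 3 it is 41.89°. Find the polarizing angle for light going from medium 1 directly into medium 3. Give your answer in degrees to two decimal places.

θ_B ≈ 55.01°

Each Brewster angle gives a ratio: n₂/n₁ = tan 57.88° = 1.5929, n₃/n₂ = tan 41.89° = 0.8969.
Multiplying, n₃/n₁ = 1.5929 × 0.8969 = 1.4287, and θ_B(1→3) = arctan 1.4287 = 55.01°.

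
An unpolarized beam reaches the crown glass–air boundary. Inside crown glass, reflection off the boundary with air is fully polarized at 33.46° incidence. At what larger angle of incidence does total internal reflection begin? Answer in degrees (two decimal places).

tan θ_B = n₂/n₁ = tan 33.46° = 0.6609.
Total internal reflection: sin θ_c = n₂/n₁ = 0.6609.
θ_c = arcsin(0.6609) = 41.37°.

θ_c ≈ 41.37°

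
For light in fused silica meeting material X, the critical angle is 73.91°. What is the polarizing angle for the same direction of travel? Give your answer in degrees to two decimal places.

θ_B ≈ 43.86°

n₂/n₁ = sin θ_c = sin 73.91° = 0.9608.
tan θ_B equals the same ratio, so θ_B = arctan(0.9608) = 43.86°.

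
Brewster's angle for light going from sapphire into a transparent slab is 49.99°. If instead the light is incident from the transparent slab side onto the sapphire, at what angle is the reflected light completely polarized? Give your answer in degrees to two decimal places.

The two Brewster angles are complementary: θ_B' = 90° − θ_B = 90° − 49.99° = 40.01°.

θ_B' ≈ 40.01°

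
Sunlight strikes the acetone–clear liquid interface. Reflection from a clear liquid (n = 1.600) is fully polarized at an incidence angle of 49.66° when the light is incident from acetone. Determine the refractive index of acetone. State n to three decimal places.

Full polarization of the reflected beam means tan θ_B = n₂/n₁, where n₁ is the incident medium (acetone).
n₁ = n₂ / tan θ_B = 1.600 / tan 49.66° = 1.359.

n ≈ 1.359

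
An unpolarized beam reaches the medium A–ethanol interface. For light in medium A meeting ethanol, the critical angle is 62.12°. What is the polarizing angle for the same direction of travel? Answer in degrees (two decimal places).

n₂/n₁ = sin θ_c = sin 62.12° = 0.8839.
tan θ_B equals the same ratio, so θ_B = arctan(0.8839) = 41.47°.

θ_B ≈ 41.47°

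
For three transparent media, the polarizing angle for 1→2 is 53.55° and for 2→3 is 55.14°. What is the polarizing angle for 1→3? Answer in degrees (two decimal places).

θ_B ≈ 62.77°

Each Brewster angle gives a ratio: n₂/n₁ = tan 53.55° = 1.3539, n₃/n₂ = tan 55.14° = 1.4356.
Multiplying, n₃/n₁ = 1.3539 × 1.4356 = 1.9436, and θ_B(1→3) = arctan 1.9436 = 62.77°.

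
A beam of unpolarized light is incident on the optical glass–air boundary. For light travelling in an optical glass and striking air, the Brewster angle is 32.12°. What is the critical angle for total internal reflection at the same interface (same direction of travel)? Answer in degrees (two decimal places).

n₂/n₁ = tan 32.12° = 0.6278; the critical angle satisfies sin θ_c = n₂/n₁.
θ_c = arcsin(0.6278) = 38.89°.

θ_c ≈ 38.89°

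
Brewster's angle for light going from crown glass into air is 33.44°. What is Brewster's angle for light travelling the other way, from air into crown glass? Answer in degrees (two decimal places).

The two Brewster angles are complementary: θ_B' = 90° − θ_B = 90° − 33.44° = 56.56°.

θ_B' ≈ 56.56°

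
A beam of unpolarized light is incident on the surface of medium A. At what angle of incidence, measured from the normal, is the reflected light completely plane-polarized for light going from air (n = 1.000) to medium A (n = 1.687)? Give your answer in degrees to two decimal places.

Here n₂/n₁ = 1.687/1.000 = 1.6870, and Brewster's law gives tan θ_B = n₂/n₁. Taking the arctangent, θ_B = 59.34°.

θ_B ≈ 59.34°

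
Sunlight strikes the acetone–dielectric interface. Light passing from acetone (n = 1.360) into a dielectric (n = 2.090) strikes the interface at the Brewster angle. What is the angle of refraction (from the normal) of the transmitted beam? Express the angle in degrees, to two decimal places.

tan θ_B = n₂/n₁ = 2.090/1.360 = 1.5368, so θ_B = 56.95°.
The refracted ray is perpendicular to the reflected ray, so θ_t = 90° − θ_B = 33.05°.

θ_t ≈ 33.05°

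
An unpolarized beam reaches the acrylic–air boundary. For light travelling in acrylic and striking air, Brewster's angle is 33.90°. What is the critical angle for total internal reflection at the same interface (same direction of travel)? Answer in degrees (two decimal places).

n₂/n₁ = tan 33.90° = 0.6720; the critical angle satisfies sin θ_c = n₂/n₁.
θ_c = arcsin(0.6720) = 42.22°.

θ_c ≈ 42.22°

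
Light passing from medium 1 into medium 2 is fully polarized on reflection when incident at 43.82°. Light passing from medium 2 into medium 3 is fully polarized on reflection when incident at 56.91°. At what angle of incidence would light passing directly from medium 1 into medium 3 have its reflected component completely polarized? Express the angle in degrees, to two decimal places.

Each Brewster angle gives a ratio: n₂/n₁ = tan 43.82° = 0.9596, n₃/n₂ = tan 56.91° = 1.5346.
Multiplying, n₃/n₁ = 0.9596 × 1.5346 = 1.4726, and θ_B(1→3) = arctan 1.4726 = 55.82°.

θ_B ≈ 55.82°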